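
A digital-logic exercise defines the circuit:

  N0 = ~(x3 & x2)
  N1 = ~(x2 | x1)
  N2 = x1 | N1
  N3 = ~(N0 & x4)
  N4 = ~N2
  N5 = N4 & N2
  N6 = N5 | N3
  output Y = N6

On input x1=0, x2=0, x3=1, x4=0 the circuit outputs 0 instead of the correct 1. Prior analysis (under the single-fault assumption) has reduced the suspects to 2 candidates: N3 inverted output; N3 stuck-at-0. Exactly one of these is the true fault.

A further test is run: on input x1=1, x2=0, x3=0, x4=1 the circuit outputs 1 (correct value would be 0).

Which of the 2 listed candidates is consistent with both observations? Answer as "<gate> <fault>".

N3 inverted output

Evaluate each candidate on input x1=1, x2=0, x3=0, x4=1:
  N3 inverted output: N0=1, N1=0, N2=1, N3=1 [inverted output], N4=0, N5=0, N6=1 → 1 — matches
  N3 stuck-at-0: N0=1, N1=0, N2=1, N3=0 [stuck-at-0], N4=0, N5=0, N6=0 → 0 — eliminated
Only N3 inverted output reproduces the observed 1.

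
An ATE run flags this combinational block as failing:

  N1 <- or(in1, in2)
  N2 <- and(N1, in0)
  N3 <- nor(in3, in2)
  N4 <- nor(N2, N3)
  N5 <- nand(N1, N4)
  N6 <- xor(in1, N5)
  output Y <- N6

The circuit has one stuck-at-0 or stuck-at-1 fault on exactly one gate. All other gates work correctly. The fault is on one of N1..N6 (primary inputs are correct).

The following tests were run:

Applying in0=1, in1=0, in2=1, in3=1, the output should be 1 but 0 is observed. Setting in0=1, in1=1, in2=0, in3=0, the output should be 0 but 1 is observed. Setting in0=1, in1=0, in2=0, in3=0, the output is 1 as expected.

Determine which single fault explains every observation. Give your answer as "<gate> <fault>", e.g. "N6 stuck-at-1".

N4 stuck-at-1

Fault-free values for test 1 (in0=1, in1=0, in2=1, in3=1): N1=1, N2=1, N3=0, N4=0, N5=1, N6=1, giving Y=1. Observed 0.
Test 1: faults giving observed 0 are {N2 stuck-at-0, N4 stuck-at-1, N5 stuck-at-0, N6 stuck-at-0}.
Test 2 (in0=1, in1=1, in2=0, in3=0): fault-free N1=1, N2=1, N3=1, N4=0, N5=1, N6=0 → 0; observed 1. Eliminates N2 stuck-at-0, N6 stuck-at-0.
Test 3 (in0=1, in1=0, in2=0, in3=0): fault-free N1=0, N2=0, N3=1, N4=0, N5=1, N6=1 → 1; observed 1. Eliminates N5 stuck-at-0.
Only N4 stuck-at-1 is consistent with every test.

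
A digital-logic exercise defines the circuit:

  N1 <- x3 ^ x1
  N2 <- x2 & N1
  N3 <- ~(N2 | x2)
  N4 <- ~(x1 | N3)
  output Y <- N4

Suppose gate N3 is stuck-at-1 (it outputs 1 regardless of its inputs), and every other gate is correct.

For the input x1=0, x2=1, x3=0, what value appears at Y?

0

Propagate with N3 forced: N1=0, N2=0, N3=1 [stuck-at-1], N4=0.
So Y = 0. (Without the fault it would be 1.)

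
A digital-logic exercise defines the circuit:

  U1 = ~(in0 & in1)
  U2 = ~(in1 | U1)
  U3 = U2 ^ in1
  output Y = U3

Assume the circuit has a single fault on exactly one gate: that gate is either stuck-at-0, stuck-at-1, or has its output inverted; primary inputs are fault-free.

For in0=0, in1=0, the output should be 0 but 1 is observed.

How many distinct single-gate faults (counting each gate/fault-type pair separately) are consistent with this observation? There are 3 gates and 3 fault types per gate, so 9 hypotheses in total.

Fault-free: U1=1, U2=0, U3=0 → 0. Observed 1.
  U1 stuck-at-0: output 1 ✓
  U1 stuck-at-1: output 0 ✗
  U1 inverted output: output 1 ✓
  U2 stuck-at-0: output 0 ✗
  U2 stuck-at-1: output 1 ✓
  U2 inverted output: output 1 ✓
  U3 stuck-at-0: output 0 ✗
  U3 stuck-at-1: output 1 ✓
  U3 inverted output: output 1 ✓
Consistent faults: {U1 stuck-at-0, U1 inverted output, U2 stuck-at-1, U2 inverted output, U3 stuck-at-1, U3 inverted output} — 6 in all.

6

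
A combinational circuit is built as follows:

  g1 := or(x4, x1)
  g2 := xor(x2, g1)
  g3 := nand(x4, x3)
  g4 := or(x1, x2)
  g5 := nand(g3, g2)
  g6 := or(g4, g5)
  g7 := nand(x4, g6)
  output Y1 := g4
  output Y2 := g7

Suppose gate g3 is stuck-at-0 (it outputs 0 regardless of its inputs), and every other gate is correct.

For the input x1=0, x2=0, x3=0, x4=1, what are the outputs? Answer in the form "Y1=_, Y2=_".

Y1=0, Y2=0

Propagate with g3 forced: g1=1, g2=1, g3=0 [stuck-at-0], g4=0, g5=1, g6=1, g7=0.
So the outputs are Y1=0, Y2=0. (Without the fault they would be Y1=0, Y2=1.)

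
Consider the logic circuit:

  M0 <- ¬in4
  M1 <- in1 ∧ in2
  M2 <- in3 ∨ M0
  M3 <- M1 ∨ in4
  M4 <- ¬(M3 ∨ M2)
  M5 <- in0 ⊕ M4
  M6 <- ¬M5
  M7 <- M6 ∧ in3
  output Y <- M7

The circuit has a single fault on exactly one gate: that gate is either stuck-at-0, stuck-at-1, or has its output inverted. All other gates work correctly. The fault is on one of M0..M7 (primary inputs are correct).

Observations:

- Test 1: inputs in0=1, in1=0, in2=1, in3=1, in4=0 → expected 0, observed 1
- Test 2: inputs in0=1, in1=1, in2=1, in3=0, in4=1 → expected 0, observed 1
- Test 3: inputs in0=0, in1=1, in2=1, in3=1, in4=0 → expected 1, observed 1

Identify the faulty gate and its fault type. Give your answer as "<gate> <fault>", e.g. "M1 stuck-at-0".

Fault-free values for test 1 (in0=1, in1=0, in2=1, in3=1, in4=0): M0=1, M1=0, M2=1, M3=0, M4=0, M5=1, M6=0, M7=0, giving Y=0. Observed 1.
Test 1: faults giving observed 1 are {M2 stuck-at-0, M2 inverted output, M4 stuck-at-1, M4 inverted output, M5 stuck-at-0, M5 inverted output, M6 stuck-at-1, M6 inverted output, M7 stuck-at-1, M7 inverted output}.
Test 2 (in0=1, in1=1, in2=1, in3=0, in4=1): fault-free M0=0, M1=1, M2=0, M3=1, M4=0, M5=1, M6=0, M7=0 → 0; observed 1. Eliminates M2 stuck-at-0, M2 inverted output, M4 stuck-at-1, M4 inverted output, M5 stuck-at-0, M5 inverted output, M6 stuck-at-1, M6 inverted output.
Test 3 (in0=0, in1=1, in2=1, in3=1, in4=0): fault-free M0=1, M1=1, M2=1, M3=1, M4=0, M5=0, M6=1, M7=1 → 1; observed 1. Eliminates M7 inverted output.
Only M7 stuck-at-1 is consistent with every test.

M7 stuck-at-1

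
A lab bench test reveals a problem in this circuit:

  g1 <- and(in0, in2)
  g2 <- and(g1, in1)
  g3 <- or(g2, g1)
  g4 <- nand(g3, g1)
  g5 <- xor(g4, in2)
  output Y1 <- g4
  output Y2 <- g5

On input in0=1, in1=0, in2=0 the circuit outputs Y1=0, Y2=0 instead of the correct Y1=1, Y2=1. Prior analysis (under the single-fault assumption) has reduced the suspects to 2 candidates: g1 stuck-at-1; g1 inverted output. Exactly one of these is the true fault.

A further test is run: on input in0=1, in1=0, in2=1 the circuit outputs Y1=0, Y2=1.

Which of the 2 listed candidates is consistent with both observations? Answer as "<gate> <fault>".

Evaluate each candidate on input in0=1, in1=0, in2=1:
  g1 stuck-at-1: g1=1 [stuck-at-1], g2=0, g3=1, g4=0, g5=1 → Y1=0, Y2=1 — matches
  g1 inverted output: g1=0 [inverted output], g2=0, g3=0, g4=1, g5=0 → Y1=1, Y2=0 — eliminated
Only g1 stuck-at-1 reproduces the observed Y1=0, Y2=1.

g1 stuck-at-1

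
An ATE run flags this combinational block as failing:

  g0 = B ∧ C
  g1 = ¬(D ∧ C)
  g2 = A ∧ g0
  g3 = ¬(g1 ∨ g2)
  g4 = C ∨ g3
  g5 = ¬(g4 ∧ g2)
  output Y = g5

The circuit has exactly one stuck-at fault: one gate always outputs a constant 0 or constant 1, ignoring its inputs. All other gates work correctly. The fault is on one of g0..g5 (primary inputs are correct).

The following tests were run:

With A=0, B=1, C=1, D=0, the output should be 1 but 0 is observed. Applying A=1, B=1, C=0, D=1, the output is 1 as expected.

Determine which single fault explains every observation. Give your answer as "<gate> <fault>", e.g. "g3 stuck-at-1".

g2 stuck-at-1

Fault-free values for test 1 (A=0, B=1, C=1, D=0): g0=1, g1=1, g2=0, g3=0, g4=1, g5=1, giving Y=1. Observed 0.
Test 1: faults giving observed 0 are {g2 stuck-at-1, g5 stuck-at-0}.
Test 2 (A=1, B=1, C=0, D=1): fault-free g0=0, g1=1, g2=0, g3=0, g4=0, g5=1 → 1; observed 1. Eliminates g5 stuck-at-0.
Only g2 stuck-at-1 is consistent with every test.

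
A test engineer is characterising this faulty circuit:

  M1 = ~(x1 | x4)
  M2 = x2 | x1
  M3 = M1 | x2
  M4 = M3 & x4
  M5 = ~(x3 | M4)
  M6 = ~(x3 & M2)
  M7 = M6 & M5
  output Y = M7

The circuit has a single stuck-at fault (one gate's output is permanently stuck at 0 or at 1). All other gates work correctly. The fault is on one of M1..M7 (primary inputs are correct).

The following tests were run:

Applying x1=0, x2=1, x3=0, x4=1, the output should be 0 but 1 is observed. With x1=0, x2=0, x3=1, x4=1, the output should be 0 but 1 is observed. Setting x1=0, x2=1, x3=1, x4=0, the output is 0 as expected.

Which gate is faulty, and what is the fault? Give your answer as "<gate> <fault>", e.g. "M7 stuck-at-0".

Fault-free values for test 1 (x1=0, x2=1, x3=0, x4=1): M1=0, M2=1, M3=1, M4=1, M5=0, M6=1, M7=0, giving Y=0. Observed 1.
Test 1: faults giving observed 1 are {M3 stuck-at-0, M4 stuck-at-0, M5 stuck-at-1, M7 stuck-at-1}.
Test 2 (x1=0, x2=0, x3=1, x4=1): fault-free M1=0, M2=0, M3=0, M4=0, M5=0, M6=1, M7=0 → 0; observed 1. Eliminates M3 stuck-at-0, M4 stuck-at-0.
Test 3 (x1=0, x2=1, x3=1, x4=0): fault-free M1=1, M2=1, M3=1, M4=0, M5=0, M6=0, M7=0 → 0; observed 0. Eliminates M7 stuck-at-1.
Only M5 stuck-at-1 is consistent with every test.

M5 stuck-at-1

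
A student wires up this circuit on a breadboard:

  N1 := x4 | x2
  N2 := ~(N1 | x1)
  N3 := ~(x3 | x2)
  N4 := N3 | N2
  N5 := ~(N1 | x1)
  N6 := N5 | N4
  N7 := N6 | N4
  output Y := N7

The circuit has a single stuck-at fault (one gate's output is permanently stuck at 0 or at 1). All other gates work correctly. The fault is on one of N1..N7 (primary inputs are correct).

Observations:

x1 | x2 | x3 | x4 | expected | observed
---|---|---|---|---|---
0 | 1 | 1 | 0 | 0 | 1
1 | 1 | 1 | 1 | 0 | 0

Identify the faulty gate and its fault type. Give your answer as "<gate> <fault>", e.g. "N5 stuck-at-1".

N1 stuck-at-0

Fault-free values for test 1 (x1=0, x2=1, x3=1, x4=0): N1=1, N2=0, N3=0, N4=0, N5=0, N6=0, N7=0, giving Y=0. Observed 1.
Test 1: faults giving observed 1 are {N1 stuck-at-0, N2 stuck-at-1, N3 stuck-at-1, N4 stuck-at-1, N5 stuck-at-1, N6 stuck-at-1, N7 stuck-at-1}.
Test 2 (x1=1, x2=1, x3=1, x4=1): fault-free N1=1, N2=0, N3=0, N4=0, N5=0, N6=0, N7=0 → 0; observed 0. Eliminates N2 stuck-at-1, N3 stuck-at-1, N4 stuck-at-1, N5 stuck-at-1, N6 stuck-at-1, N7 stuck-at-1.
Only N1 stuck-at-0 is consistent with every test.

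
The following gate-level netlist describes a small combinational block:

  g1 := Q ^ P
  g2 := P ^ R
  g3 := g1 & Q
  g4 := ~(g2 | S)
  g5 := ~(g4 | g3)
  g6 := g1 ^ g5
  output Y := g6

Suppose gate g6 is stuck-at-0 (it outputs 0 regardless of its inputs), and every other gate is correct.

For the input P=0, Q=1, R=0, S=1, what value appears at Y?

0

Propagate with g6 forced: g1=1, g2=0, g3=1, g4=0, g5=0, g6=0 [stuck-at-0].
So Y = 0. (Without the fault it would be 1.)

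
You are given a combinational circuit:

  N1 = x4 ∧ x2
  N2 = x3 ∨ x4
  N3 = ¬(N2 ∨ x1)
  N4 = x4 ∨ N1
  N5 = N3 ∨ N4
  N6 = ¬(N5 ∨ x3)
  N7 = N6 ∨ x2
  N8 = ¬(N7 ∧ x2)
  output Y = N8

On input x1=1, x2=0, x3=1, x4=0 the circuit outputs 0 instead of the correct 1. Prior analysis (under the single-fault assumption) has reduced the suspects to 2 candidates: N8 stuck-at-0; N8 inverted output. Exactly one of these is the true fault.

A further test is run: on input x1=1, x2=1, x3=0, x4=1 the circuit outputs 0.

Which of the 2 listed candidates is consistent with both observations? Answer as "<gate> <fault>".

Evaluate each candidate on input x1=1, x2=1, x3=0, x4=1:
  N8 stuck-at-0: N1=1, N2=1, N3=0, N4=1, N5=1, N6=0, N7=1, N8=0 [stuck-at-0] → 0 — matches
  N8 inverted output: N1=1, N2=1, N3=0, N4=1, N5=1, N6=0, N7=1, N8=1 [inverted output] → 1 — eliminated
Only N8 stuck-at-0 reproduces the observed 0.

N8 stuck-at-0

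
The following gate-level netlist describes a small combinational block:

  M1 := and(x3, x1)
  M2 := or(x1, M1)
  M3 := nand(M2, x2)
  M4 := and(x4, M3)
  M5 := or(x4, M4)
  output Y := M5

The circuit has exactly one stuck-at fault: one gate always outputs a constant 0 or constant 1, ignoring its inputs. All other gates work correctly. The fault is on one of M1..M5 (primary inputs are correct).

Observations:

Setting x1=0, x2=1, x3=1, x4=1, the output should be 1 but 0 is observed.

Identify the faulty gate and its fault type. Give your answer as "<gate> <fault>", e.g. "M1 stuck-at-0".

Fault-free values for test 1 (x1=0, x2=1, x3=1, x4=1): M1=0, M2=0, M3=1, M4=1, M5=1, giving Y=1. Observed 0.
Test 1: faults giving observed 0 are {M5 stuck-at-0}.
Only M5 stuck-at-0 is consistent with every test.

M5 stuck-at-0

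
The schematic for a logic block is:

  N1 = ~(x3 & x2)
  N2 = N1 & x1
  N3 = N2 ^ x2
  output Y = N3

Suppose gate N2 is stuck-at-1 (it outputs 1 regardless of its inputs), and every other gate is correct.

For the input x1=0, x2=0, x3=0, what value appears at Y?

Propagate with N2 forced: N1=1, N2=1 [stuck-at-1], N3=1.
So Y = 1. (Without the fault it would be 0.)

1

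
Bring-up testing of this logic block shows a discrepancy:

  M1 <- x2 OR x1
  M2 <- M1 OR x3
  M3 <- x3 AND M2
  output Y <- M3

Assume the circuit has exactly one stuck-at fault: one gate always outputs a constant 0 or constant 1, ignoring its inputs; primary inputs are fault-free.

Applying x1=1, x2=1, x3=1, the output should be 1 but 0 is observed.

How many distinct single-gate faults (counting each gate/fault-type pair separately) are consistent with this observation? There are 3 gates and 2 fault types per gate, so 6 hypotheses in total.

Fault-free: M1=1, M2=1, M3=1 → 1. Observed 0.
  M1 stuck-at-0: output 1 ✗
  M1 stuck-at-1: output 1 ✗
  M2 stuck-at-0: output 0 ✓
  M2 stuck-at-1: output 1 ✗
  M3 stuck-at-0: output 0 ✓
  M3 stuck-at-1: output 1 ✗
Consistent faults: {M2 stuck-at-0, M3 stuck-at-0} — 2 in all.

2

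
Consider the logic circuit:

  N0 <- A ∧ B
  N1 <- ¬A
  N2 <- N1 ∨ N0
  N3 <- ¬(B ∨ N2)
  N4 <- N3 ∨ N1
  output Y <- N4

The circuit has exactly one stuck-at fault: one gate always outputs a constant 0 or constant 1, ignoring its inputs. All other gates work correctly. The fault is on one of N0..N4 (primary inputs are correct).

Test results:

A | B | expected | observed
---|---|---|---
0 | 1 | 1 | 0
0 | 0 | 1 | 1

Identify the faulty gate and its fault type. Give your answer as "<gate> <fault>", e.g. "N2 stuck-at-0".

N1 stuck-at-0

Fault-free values for test 1 (A=0, B=1): N0=0, N1=1, N2=1, N3=0, N4=1, giving Y=1. Observed 0.
Test 1: faults giving observed 0 are {N1 stuck-at-0, N4 stuck-at-0}.
Test 2 (A=0, B=0): fault-free N0=0, N1=1, N2=1, N3=0, N4=1 → 1; observed 1. Eliminates N4 stuck-at-0.
Only N1 stuck-at-0 is consistent with every test.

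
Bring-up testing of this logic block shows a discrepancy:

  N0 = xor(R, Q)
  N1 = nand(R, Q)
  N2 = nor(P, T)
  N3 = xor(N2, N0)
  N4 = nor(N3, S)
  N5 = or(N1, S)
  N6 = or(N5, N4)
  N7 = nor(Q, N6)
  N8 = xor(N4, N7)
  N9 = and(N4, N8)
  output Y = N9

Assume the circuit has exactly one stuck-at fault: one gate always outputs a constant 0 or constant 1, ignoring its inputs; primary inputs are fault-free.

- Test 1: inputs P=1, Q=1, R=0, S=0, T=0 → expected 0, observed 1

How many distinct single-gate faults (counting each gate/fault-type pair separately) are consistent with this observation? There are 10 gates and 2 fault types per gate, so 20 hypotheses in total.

Fault-free: N0=1, N1=1, N2=0, N3=1, N4=0, N5=1, N6=1, N7=0, N8=0, N9=0 → 0. Observed 1.
  N0: stuck-at-0 ✓; others ✗
  N1: none of the 2 fault types match ✗
  N2: stuck-at-1 ✓; others ✗
  N3: stuck-at-0 ✓; others ✗
  N4: stuck-at-1 ✓; others ✗
  N5: none of the 2 fault types match ✗
  N6: none of the 2 fault types match ✗
  N7: none of the 2 fault types match ✗
  N8: none of the 2 fault types match ✗
  N9: stuck-at-1 ✓; others ✗
Consistent faults: {N0 stuck-at-0, N2 stuck-at-1, N3 stuck-at-0, N4 stuck-at-1, N9 stuck-at-1} — 5 in all.

5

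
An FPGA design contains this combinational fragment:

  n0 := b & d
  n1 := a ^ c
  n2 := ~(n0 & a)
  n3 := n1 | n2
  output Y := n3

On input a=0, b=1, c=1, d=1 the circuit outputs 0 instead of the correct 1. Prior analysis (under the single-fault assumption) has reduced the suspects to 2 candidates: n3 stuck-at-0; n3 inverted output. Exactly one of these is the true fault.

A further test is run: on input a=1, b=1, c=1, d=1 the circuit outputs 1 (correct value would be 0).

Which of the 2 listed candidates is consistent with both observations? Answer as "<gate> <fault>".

n3 inverted output

Evaluate each candidate on input a=1, b=1, c=1, d=1:
  n3 stuck-at-0: n0=1, n1=0, n2=0, n3=0 [stuck-at-0] → 0 — eliminated
  n3 inverted output: n0=1, n1=0, n2=0, n3=1 [inverted output] → 1 — matches
Only n3 inverted output reproduces the observed 1.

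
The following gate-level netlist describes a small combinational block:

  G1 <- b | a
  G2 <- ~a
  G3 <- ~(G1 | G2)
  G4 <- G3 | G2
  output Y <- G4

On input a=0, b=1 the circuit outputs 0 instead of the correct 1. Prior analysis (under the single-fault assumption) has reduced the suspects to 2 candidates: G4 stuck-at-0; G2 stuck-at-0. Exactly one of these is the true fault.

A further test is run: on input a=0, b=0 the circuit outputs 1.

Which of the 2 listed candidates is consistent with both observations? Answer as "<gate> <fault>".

G2 stuck-at-0

Evaluate each candidate on input a=0, b=0:
  G4 stuck-at-0: G1=0, G2=1, G3=0, G4=0 [stuck-at-0] → 0 — eliminated
  G2 stuck-at-0: G1=0, G2=0 [stuck-at-0], G3=1, G4=1 → 1 — matches
Only G2 stuck-at-0 reproduces the observed 1.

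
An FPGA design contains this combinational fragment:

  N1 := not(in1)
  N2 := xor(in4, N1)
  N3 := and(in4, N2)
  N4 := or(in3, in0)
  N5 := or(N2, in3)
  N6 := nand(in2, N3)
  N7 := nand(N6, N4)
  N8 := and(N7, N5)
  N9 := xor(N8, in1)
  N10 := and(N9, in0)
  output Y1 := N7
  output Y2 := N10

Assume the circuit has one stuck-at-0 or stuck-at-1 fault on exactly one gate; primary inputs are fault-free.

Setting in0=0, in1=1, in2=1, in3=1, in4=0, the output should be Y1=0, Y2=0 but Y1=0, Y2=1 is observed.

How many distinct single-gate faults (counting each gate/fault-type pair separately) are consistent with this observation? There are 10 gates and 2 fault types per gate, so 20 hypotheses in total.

1

Fault-free: N1=0, N2=0, N3=0, N4=1, N5=1, N6=1, N7=0, N8=0, N9=1, N10=0 → Y1=0, Y2=0. Observed Y1=0, Y2=1.
  N1: none of the 2 fault types match ✗
  N2: none of the 2 fault types match ✗
  N3: none of the 2 fault types match ✗
  N4: none of the 2 fault types match ✗
  N5: none of the 2 fault types match ✗
  N6: none of the 2 fault types match ✗
  N7: none of the 2 fault types match ✗
  N8: none of the 2 fault types match ✗
  N9: none of the 2 fault types match ✗
  N10: stuck-at-1 ✓; others ✗
Consistent faults: {N10 stuck-at-1} — 1 in all.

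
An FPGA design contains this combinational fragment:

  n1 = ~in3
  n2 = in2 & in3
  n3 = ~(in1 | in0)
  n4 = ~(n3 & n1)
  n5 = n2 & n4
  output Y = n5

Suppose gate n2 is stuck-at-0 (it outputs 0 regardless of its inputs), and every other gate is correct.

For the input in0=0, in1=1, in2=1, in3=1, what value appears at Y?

Propagate with n2 forced: n1=0, n2=0 [stuck-at-0], n3=0, n4=1, n5=0.
So Y = 0. (Without the fault it would be 1.)

0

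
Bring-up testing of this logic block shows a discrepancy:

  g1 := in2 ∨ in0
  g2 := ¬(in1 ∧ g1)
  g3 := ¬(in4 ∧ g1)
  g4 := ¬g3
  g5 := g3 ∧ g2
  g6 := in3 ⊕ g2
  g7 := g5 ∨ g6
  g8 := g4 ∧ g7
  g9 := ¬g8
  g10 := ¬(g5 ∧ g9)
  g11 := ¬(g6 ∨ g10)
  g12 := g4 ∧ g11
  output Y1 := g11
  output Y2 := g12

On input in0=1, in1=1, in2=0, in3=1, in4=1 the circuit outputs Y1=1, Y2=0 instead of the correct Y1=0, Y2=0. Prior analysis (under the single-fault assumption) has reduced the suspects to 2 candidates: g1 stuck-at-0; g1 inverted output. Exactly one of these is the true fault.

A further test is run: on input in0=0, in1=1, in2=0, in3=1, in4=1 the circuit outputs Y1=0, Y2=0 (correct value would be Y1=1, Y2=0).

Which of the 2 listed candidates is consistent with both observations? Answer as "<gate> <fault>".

g1 inverted output

Evaluate each candidate on input in0=0, in1=1, in2=0, in3=1, in4=1:
  g1 stuck-at-0: g1=0 [stuck-at-0], g2=1, g3=1, g4=0, g5=1, g6=0, g7=1, g8=0, g9=1, g10=0, g11=1, g12=0 → Y1=1, Y2=0 — eliminated
  g1 inverted output: g1=1 [inverted output], g2=0, g3=0, g4=1, g5=0, g6=1, g7=1, g8=1, g9=0, g10=1, g11=0, g12=0 → Y1=0, Y2=0 — matches
Only g1 inverted output reproduces the observed Y1=0, Y2=0.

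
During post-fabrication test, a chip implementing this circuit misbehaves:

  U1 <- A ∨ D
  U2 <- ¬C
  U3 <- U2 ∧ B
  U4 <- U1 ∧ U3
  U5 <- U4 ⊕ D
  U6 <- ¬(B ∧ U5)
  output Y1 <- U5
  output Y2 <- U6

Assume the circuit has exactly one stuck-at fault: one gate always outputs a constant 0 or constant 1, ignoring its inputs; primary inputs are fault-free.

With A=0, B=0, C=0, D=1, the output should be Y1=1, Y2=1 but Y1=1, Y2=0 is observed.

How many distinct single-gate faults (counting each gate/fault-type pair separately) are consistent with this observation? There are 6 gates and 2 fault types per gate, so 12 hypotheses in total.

1

Fault-free: U1=1, U2=1, U3=0, U4=0, U5=1, U6=1 → Y1=1, Y2=1. Observed Y1=1, Y2=0.
  U1 stuck-at-0: output Y1=1, Y2=1 ✗
  U1 stuck-at-1: output Y1=1, Y2=1 ✗
  U2 stuck-at-0: output Y1=1, Y2=1 ✗
  U2 stuck-at-1: output Y1=1, Y2=1 ✗
  U3 stuck-at-0: output Y1=1, Y2=1 ✗
  U3 stuck-at-1: output Y1=0, Y2=1 ✗
  U4 stuck-at-0: output Y1=1, Y2=1 ✗
  U4 stuck-at-1: output Y1=0, Y2=1 ✗
  U5 stuck-at-0: output Y1=0, Y2=1 ✗
  U5 stuck-at-1: output Y1=1, Y2=1 ✗
  U6 stuck-at-0: output Y1=1, Y2=0 ✓
  U6 stuck-at-1: output Y1=1, Y2=1 ✗
Consistent faults: {U6 stuck-at-0} — 1 in all.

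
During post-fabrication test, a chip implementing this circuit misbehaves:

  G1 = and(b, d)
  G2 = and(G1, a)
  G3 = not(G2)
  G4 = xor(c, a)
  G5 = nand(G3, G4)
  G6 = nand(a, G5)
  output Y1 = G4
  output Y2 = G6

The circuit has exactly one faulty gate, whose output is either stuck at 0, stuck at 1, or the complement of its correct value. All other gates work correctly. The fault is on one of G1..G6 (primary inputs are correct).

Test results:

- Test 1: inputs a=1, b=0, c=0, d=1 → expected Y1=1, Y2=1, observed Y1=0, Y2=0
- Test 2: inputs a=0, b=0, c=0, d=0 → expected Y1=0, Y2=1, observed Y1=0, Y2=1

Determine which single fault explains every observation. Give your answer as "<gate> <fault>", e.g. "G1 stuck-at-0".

Fault-free values for test 1 (a=1, b=0, c=0, d=1): G1=0, G2=0, G3=1, G4=1, G5=0, G6=1, giving Y1=1, Y2=1. Observed Y1=0, Y2=0.
Test 1: faults giving observed Y1=0, Y2=0 are {G4 stuck-at-0, G4 inverted output}.
Test 2 (a=0, b=0, c=0, d=0): fault-free G1=0, G2=0, G3=1, G4=0, G5=1, G6=1 → Y1=0, Y2=1; observed Y1=0, Y2=1. Eliminates G4 inverted output.
Only G4 stuck-at-0 is consistent with every test.

G4 stuck-at-0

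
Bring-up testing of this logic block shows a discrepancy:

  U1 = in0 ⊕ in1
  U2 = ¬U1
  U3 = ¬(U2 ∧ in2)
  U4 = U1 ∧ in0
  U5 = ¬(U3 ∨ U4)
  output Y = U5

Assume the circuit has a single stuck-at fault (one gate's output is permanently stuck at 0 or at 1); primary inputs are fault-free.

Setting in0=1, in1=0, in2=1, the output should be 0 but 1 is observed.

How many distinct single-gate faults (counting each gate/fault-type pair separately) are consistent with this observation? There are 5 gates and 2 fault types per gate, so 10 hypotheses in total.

2

Fault-free: U1=1, U2=0, U3=1, U4=1, U5=0 → 0. Observed 1.
  U1 stuck-at-0: output 1 ✓
  U1 stuck-at-1: output 0 ✗
  U2 stuck-at-0: output 0 ✗
  U2 stuck-at-1: output 0 ✗
  U3 stuck-at-0: output 0 ✗
  U3 stuck-at-1: output 0 ✗
  U4 stuck-at-0: output 0 ✗
  U4 stuck-at-1: output 0 ✗
  U5 stuck-at-0: output 0 ✗
  U5 stuck-at-1: output 1 ✓
Consistent faults: {U1 stuck-at-0, U5 stuck-at-1} — 2 in all.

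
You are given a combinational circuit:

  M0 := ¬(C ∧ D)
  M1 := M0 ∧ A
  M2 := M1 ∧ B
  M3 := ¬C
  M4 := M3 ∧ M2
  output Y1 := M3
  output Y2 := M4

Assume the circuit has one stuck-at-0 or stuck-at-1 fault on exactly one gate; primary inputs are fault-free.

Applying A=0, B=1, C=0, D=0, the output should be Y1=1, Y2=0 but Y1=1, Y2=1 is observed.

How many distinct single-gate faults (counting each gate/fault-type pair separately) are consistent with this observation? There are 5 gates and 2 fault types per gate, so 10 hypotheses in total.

Fault-free: M0=1, M1=0, M2=0, M3=1, M4=0 → Y1=1, Y2=0. Observed Y1=1, Y2=1.
  M0 stuck-at-0: output Y1=1, Y2=0 ✗
  M0 stuck-at-1: output Y1=1, Y2=0 ✗
  M1 stuck-at-0: output Y1=1, Y2=0 ✗
  M1 stuck-at-1: output Y1=1, Y2=1 ✓
  M2 stuck-at-0: output Y1=1, Y2=0 ✗
  M2 stuck-at-1: output Y1=1, Y2=1 ✓
  M3 stuck-at-0: output Y1=0, Y2=0 ✗
  M3 stuck-at-1: output Y1=1, Y2=0 ✗
  M4 stuck-at-0: output Y1=1, Y2=0 ✗
  M4 stuck-at-1: output Y1=1, Y2=1 ✓
Consistent faults: {M1 stuck-at-1, M2 stuck-at-1, M4 stuck-at-1} — 3 in all.

3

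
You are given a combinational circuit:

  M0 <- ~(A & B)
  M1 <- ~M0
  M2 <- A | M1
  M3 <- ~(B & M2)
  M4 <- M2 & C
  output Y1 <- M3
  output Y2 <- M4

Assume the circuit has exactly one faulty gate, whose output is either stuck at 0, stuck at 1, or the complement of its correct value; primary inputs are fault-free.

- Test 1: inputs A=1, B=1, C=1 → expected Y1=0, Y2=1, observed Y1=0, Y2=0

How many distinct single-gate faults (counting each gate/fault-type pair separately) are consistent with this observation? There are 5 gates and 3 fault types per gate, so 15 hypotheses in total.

2

Fault-free: M0=0, M1=1, M2=1, M3=0, M4=1 → Y1=0, Y2=1. Observed Y1=0, Y2=0.
  M0: none of the 3 fault types match ✗
  M1: none of the 3 fault types match ✗
  M2: none of the 3 fault types match ✗
  M3: none of the 3 fault types match ✗
  M4: stuck-at-0, inverted output ✓; others ✗
Consistent faults: {M4 stuck-at-0, M4 inverted output} — 2 in all.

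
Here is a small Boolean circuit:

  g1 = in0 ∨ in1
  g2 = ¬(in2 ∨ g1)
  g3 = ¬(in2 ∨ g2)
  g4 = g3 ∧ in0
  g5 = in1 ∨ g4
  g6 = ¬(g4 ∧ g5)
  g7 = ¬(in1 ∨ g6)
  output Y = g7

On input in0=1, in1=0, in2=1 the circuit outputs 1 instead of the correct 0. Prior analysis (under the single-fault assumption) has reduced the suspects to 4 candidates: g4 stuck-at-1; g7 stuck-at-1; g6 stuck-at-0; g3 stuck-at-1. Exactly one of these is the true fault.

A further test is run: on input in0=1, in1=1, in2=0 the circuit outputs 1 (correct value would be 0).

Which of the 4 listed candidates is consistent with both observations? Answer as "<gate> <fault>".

g7 stuck-at-1

Evaluate each candidate on input in0=1, in1=1, in2=0:
  g4 stuck-at-1: g1=1, g2=0, g3=1, g4=1 [stuck-at-1], g5=1, g6=0, g7=0 → 0 — eliminated
  g7 stuck-at-1: g1=1, g2=0, g3=1, g4=1, g5=1, g6=0, g7=1 [stuck-at-1] → 1 — matches
  g6 stuck-at-0: g1=1, g2=0, g3=1, g4=1, g5=1, g6=0 [stuck-at-0], g7=0 → 0 — eliminated
  g3 stuck-at-1: g1=1, g2=0, g3=1 [stuck-at-1], g4=1, g5=1, g6=0, g7=0 → 0 — eliminated
Only g7 stuck-at-1 reproduces the observed 1.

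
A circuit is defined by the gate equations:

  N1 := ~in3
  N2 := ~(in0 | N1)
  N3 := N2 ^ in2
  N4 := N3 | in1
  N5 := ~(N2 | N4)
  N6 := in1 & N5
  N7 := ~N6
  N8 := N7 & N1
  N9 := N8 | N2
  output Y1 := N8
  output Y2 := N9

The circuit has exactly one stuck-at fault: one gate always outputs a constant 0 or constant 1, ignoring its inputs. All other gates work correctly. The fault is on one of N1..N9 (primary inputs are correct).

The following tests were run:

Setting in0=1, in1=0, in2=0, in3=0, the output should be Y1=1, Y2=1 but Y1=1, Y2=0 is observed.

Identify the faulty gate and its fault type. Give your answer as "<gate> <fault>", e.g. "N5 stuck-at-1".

Fault-free values for test 1 (in0=1, in1=0, in2=0, in3=0): N1=1, N2=0, N3=0, N4=0, N5=1, N6=0, N7=1, N8=1, N9=1, giving Y1=1, Y2=1. Observed Y1=1, Y2=0.
Test 1: faults giving observed Y1=1, Y2=0 are {N9 stuck-at-0}.
Only N9 stuck-at-0 is consistent with every test.

N9 stuck-at-0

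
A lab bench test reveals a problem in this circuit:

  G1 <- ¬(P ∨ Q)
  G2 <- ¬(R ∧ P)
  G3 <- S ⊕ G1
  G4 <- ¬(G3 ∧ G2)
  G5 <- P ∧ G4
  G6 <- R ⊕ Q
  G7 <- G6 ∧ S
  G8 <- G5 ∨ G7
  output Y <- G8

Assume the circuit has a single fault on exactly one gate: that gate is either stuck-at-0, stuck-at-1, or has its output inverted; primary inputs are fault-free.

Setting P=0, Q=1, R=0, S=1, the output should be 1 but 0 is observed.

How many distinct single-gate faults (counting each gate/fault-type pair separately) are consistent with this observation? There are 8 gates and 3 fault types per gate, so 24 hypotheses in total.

6

Fault-free: G1=0, G2=1, G3=1, G4=0, G5=0, G6=1, G7=1, G8=1 → 1. Observed 0.
  G1: none of the 3 fault types match ✗
  G2: none of the 3 fault types match ✗
  G3: none of the 3 fault types match ✗
  G4: none of the 3 fault types match ✗
  G5: none of the 3 fault types match ✗
  G6: stuck-at-0, inverted output ✓; others ✗
  G7: stuck-at-0, inverted output ✓; others ✗
  G8: stuck-at-0, inverted output ✓; others ✗
Consistent faults: {G6 stuck-at-0, G6 inverted output, G7 stuck-at-0, G7 inverted output, G8 stuck-at-0, G8 inverted output} — 6 in all.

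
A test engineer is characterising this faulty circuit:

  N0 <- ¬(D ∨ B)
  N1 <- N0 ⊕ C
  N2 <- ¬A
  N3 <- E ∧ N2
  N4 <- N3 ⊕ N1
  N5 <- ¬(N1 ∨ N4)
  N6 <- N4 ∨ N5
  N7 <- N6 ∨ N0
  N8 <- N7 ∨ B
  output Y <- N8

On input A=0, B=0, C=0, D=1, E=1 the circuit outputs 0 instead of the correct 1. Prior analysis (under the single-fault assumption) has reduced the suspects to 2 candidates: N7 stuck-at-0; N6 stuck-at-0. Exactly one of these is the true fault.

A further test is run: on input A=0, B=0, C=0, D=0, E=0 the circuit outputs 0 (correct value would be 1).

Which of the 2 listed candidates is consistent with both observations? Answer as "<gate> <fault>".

N7 stuck-at-0

Evaluate each candidate on input A=0, B=0, C=0, D=0, E=0:
  N7 stuck-at-0: N0=1, N1=1, N2=1, N3=0, N4=1, N5=0, N6=1, N7=0 [stuck-at-0], N8=0 → 0 — matches
  N6 stuck-at-0: N0=1, N1=1, N2=1, N3=0, N4=1, N5=0, N6=0 [stuck-at-0], N7=1, N8=1 → 1 — eliminated
Only N7 stuck-at-0 reproduces the observed 0.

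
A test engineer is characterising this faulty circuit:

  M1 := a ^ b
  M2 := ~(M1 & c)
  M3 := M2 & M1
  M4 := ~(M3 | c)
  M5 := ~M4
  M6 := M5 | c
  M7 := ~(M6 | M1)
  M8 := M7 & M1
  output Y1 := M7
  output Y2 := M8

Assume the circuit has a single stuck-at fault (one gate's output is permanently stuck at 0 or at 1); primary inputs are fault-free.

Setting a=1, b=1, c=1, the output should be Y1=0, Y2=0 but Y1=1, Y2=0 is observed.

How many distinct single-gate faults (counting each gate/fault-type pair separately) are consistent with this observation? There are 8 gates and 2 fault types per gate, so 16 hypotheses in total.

Fault-free: M1=0, M2=1, M3=0, M4=0, M5=1, M6=1, M7=0, M8=0 → Y1=0, Y2=0. Observed Y1=1, Y2=0.
  M1: none of the 2 fault types match ✗
  M2: none of the 2 fault types match ✗
  M3: none of the 2 fault types match ✗
  M4: none of the 2 fault types match ✗
  M5: none of the 2 fault types match ✗
  M6: stuck-at-0 ✓; others ✗
  M7: stuck-at-1 ✓; others ✗
  M8: none of the 2 fault types match ✗
Consistent faults: {M6 stuck-at-0, M7 stuck-at-1} — 2 in all.

2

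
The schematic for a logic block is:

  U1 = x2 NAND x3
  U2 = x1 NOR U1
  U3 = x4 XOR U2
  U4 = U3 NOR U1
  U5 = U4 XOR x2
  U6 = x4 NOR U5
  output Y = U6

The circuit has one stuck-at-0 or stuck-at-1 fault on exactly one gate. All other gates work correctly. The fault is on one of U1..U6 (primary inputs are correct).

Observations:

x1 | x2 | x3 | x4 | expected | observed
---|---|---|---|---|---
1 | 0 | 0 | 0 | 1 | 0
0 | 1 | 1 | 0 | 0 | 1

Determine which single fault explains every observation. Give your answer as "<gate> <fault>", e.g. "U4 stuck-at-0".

U4 stuck-at-1

Fault-free values for test 1 (x1=1, x2=0, x3=0, x4=0): U1=1, U2=0, U3=0, U4=0, U5=0, U6=1, giving Y=1. Observed 0.
Test 1: faults giving observed 0 are {U1 stuck-at-0, U4 stuck-at-1, U5 stuck-at-1, U6 stuck-at-0}.
Test 2 (x1=0, x2=1, x3=1, x4=0): fault-free U1=0, U2=1, U3=1, U4=0, U5=1, U6=0 → 0; observed 1. Eliminates U1 stuck-at-0, U5 stuck-at-1, U6 stuck-at-0.
Only U4 stuck-at-1 is consistent with every test.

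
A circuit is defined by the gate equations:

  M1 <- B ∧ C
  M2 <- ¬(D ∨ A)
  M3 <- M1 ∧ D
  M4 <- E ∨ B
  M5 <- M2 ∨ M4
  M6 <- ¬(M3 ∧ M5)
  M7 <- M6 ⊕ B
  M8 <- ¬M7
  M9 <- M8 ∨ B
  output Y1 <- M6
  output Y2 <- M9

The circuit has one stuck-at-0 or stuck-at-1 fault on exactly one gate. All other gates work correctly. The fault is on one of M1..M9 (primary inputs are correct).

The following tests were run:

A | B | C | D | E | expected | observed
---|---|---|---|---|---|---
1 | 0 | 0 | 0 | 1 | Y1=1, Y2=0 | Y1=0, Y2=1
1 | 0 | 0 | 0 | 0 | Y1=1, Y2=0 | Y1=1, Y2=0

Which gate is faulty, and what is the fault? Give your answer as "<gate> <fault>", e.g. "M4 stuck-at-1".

M3 stuck-at-1

Fault-free values for test 1 (A=1, B=0, C=0, D=0, E=1): M1=0, M2=0, M3=0, M4=1, M5=1, M6=1, M7=1, M8=0, M9=0, giving Y1=1, Y2=0. Observed Y1=0, Y2=1.
Test 1: faults giving observed Y1=0, Y2=1 are {M3 stuck-at-1, M6 stuck-at-0}.
Test 2 (A=1, B=0, C=0, D=0, E=0): fault-free M1=0, M2=0, M3=0, M4=0, M5=0, M6=1, M7=1, M8=0, M9=0 → Y1=1, Y2=0; observed Y1=1, Y2=0. Eliminates M6 stuck-at-0.
Only M3 stuck-at-1 is consistent with every test.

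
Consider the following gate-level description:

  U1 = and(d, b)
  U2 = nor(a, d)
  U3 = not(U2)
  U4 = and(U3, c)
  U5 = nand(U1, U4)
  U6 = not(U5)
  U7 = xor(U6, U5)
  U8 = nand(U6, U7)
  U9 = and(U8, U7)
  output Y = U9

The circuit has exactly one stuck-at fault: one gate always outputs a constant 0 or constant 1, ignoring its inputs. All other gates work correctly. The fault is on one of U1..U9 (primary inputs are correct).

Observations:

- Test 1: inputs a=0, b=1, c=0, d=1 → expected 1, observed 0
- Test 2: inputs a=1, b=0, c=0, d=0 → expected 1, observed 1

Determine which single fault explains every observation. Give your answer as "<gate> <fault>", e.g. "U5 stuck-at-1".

Fault-free values for test 1 (a=0, b=1, c=0, d=1): U1=1, U2=0, U3=1, U4=0, U5=1, U6=0, U7=1, U8=1, U9=1, giving Y=1. Observed 0.
Test 1: faults giving observed 0 are {U4 stuck-at-1, U5 stuck-at-0, U6 stuck-at-1, U7 stuck-at-0, U8 stuck-at-0, U9 stuck-at-0}.
Test 2 (a=1, b=0, c=0, d=0): fault-free U1=0, U2=0, U3=1, U4=0, U5=1, U6=0, U7=1, U8=1, U9=1 → 1; observed 1. Eliminates U5 stuck-at-0, U6 stuck-at-1, U7 stuck-at-0, U8 stuck-at-0, U9 stuck-at-0.
Only U4 stuck-at-1 is consistent with every test.

U4 stuck-at-1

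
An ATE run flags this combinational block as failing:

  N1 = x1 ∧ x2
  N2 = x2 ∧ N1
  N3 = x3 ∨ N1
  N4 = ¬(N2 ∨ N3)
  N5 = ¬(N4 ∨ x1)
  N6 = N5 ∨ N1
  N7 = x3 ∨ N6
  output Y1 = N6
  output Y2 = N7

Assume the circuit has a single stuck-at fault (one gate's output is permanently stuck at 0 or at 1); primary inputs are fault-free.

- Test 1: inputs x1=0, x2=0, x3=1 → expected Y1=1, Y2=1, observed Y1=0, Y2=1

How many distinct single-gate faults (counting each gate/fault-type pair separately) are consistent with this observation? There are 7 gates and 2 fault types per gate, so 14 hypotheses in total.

4

Fault-free: N1=0, N2=0, N3=1, N4=0, N5=1, N6=1, N7=1 → Y1=1, Y2=1. Observed Y1=0, Y2=1.
  N1 stuck-at-0: output Y1=1, Y2=1 ✗
  N1 stuck-at-1: output Y1=1, Y2=1 ✗
  N2 stuck-at-0: output Y1=1, Y2=1 ✗
  N2 stuck-at-1: output Y1=1, Y2=1 ✗
  N3 stuck-at-0: output Y1=0, Y2=1 ✓
  N3 stuck-at-1: output Y1=1, Y2=1 ✗
  N4 stuck-at-0: output Y1=1, Y2=1 ✗
  N4 stuck-at-1: output Y1=0, Y2=1 ✓
  N5 stuck-at-0: output Y1=0, Y2=1 ✓
  N5 stuck-at-1: output Y1=1, Y2=1 ✗
  N6 stuck-at-0: output Y1=0, Y2=1 ✓
  N6 stuck-at-1: output Y1=1, Y2=1 ✗
  N7 stuck-at-0: output Y1=1, Y2=0 ✗
  N7 stuck-at-1: output Y1=1, Y2=1 ✗
Consistent faults: {N3 stuck-at-0, N4 stuck-at-1, N5 stuck-at-0, N6 stuck-at-0} — 4 in all.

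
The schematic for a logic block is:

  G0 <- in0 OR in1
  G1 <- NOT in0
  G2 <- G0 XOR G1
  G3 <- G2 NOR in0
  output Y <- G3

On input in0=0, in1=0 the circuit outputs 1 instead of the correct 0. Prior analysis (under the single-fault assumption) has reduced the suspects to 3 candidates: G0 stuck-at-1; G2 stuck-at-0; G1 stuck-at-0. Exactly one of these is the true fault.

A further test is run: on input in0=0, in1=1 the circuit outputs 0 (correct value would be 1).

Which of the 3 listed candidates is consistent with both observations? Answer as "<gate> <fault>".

Evaluate each candidate on input in0=0, in1=1:
  G0 stuck-at-1: G0=1 [stuck-at-1], G1=1, G2=0, G3=1 → 1 — eliminated
  G2 stuck-at-0: G0=1, G1=1, G2=0 [stuck-at-0], G3=1 → 1 — eliminated
  G1 stuck-at-0: G0=1, G1=0 [stuck-at-0], G2=1, G3=0 → 0 — matches
Only G1 stuck-at-0 reproduces the observed 0.

G1 stuck-at-0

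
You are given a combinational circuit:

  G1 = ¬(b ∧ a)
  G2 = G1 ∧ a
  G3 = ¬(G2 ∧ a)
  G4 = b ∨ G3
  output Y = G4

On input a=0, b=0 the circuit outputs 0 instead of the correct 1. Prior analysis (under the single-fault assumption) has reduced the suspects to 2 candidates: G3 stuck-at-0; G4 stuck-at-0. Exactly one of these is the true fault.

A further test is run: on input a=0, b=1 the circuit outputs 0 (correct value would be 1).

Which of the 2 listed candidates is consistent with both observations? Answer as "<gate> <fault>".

G4 stuck-at-0

Evaluate each candidate on input a=0, b=1:
  G3 stuck-at-0: G1=1, G2=0, G3=0 [stuck-at-0], G4=1 → 1 — eliminated
  G4 stuck-at-0: G1=1, G2=0, G3=1, G4=0 [stuck-at-0] → 0 — matches
Only G4 stuck-at-0 reproduces the observed 0.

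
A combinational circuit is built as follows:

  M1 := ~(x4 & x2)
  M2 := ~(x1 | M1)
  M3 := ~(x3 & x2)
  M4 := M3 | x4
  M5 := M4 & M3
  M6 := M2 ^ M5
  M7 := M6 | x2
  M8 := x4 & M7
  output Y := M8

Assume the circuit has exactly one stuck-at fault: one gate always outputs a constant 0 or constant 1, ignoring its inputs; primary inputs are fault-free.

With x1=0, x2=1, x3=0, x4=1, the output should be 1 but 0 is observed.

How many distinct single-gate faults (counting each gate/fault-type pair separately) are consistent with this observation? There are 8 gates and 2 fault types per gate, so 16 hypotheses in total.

2

Fault-free: M1=0, M2=1, M3=1, M4=1, M5=1, M6=0, M7=1, M8=1 → 1. Observed 0.
  M1: none of the 2 fault types match ✗
  M2: none of the 2 fault types match ✗
  M3: none of the 2 fault types match ✗
  M4: none of the 2 fault types match ✗
  M5: none of the 2 fault types match ✗
  M6: none of the 2 fault types match ✗
  M7: stuck-at-0 ✓; others ✗
  M8: stuck-at-0 ✓; others ✗
Consistent faults: {M7 stuck-at-0, M8 stuck-at-0} — 2 in all.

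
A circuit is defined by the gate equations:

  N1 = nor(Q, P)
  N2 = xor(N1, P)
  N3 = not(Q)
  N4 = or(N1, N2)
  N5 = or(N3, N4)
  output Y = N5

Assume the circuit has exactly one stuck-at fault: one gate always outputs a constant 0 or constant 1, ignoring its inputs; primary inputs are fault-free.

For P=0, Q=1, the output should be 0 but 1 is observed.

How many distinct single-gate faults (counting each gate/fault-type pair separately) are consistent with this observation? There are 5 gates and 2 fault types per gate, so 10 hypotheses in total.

5

Fault-free: N1=0, N2=0, N3=0, N4=0, N5=0 → 0. Observed 1.
  N1 stuck-at-0: output 0 ✗
  N1 stuck-at-1: output 1 ✓
  N2 stuck-at-0: output 0 ✗
  N2 stuck-at-1: output 1 ✓
  N3 stuck-at-0: output 0 ✗
  N3 stuck-at-1: output 1 ✓
  N4 stuck-at-0: output 0 ✗
  N4 stuck-at-1: output 1 ✓
  N5 stuck-at-0: output 0 ✗
  N5 stuck-at-1: output 1 ✓
Consistent faults: {N1 stuck-at-1, N2 stuck-at-1, N3 stuck-at-1, N4 stuck-at-1, N5 stuck-at-1} — 5 in all.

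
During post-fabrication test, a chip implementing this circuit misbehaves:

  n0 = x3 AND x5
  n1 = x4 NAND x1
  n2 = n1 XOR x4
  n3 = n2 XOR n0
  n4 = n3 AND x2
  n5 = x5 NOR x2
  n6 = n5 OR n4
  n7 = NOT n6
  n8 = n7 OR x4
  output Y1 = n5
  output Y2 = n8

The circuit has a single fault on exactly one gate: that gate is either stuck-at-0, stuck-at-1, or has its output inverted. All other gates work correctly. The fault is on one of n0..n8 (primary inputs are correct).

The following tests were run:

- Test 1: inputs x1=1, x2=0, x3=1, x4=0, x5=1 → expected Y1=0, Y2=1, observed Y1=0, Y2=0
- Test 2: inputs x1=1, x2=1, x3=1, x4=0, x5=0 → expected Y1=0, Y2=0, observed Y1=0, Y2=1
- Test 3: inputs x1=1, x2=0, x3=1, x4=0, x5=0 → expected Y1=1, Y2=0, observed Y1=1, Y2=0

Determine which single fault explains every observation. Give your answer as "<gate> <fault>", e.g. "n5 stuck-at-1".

Fault-free values for test 1 (x1=1, x2=0, x3=1, x4=0, x5=1): n0=1, n1=1, n2=1, n3=0, n4=0, n5=0, n6=0, n7=1, n8=1, giving Y1=0, Y2=1. Observed Y1=0, Y2=0.
Test 1: faults giving observed Y1=0, Y2=0 are {n4 stuck-at-1, n4 inverted output, n6 stuck-at-1, n6 inverted output, n7 stuck-at-0, n7 inverted output, n8 stuck-at-0, n8 inverted output}.
Test 2 (x1=1, x2=1, x3=1, x4=0, x5=0): fault-free n0=0, n1=1, n2=1, n3=1, n4=1, n5=0, n6=1, n7=0, n8=0 → Y1=0, Y2=0; observed Y1=0, Y2=1. Eliminates n4 stuck-at-1, n6 stuck-at-1, n7 stuck-at-0, n8 stuck-at-0.
Test 3 (x1=1, x2=0, x3=1, x4=0, x5=0): fault-free n0=0, n1=1, n2=1, n3=1, n4=0, n5=1, n6=1, n7=0, n8=0 → Y1=1, Y2=0; observed Y1=1, Y2=0. Eliminates n6 inverted output, n7 inverted output, n8 inverted output.
Only n4 inverted output is consistent with every test.

n4 inverted output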